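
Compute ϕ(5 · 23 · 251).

22000

φ(28865) = 28865 · (1 − 1/5) · (1 − 1/23) · (1 − 1/251)
       = 28865 · 22000/28865 = 22000.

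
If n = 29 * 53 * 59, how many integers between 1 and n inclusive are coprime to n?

φ(90683) = 90683 · (1 − 1/29) · (1 − 1/53) · (1 − 1/59)
       = 90683 · 84448/90683 = 84448.

84448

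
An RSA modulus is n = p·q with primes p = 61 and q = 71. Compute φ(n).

φ(pq) = (p−1)(q−1) = 60 · 70 = 4200.

4200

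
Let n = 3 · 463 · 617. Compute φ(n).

569184

φ(3) = 3 − 1 = 2.
φ(463) = 463 − 1 = 462.
φ(617) = 617 − 1 = 616.
Multiply: 2 · 462 · 616 = 569184.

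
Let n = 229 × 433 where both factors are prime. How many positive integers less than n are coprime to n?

98496

φ(n) = (p − 1)(q − 1) = (229−1)(433−1) = 228·432 = 98496.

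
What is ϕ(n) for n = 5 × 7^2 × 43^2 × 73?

21845376

φ(33069365) = 33069365 · (1 − 1/5) · (1 − 1/7) · (1 − 1/43) · (1 − 1/73)
       = 33069365 · 72576/109865 = 21845376.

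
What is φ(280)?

96

Factor 280: 280 = 2^3 · 5 · 7.
φ(2^3) = 2^2·(2−1) = 4·1 = 4.
φ(5) = 5 − 1 = 4.
φ(7) = 7 − 1 = 6.
Multiply: 4 · 4 · 6 = 96.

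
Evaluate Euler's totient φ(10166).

4224

Factor 10166: 10166 = 2 * 13 * 17 * 23.
φ(2) = 2 − 1 = 1.
φ(13) = 13 − 1 = 12.
φ(17) = 17 − 1 = 16.
φ(23) = 23 − 1 = 22.
φ(10166) = 1 × 12 × 16 × 22 = 4224.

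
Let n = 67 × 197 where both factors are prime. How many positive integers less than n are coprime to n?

φ(n) = (p − 1)(q − 1) = (67−1)(197−1) = 66·196 = 12936.

12936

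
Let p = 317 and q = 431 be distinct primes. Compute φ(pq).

φ(317) = 317 − 1 = 316.
φ(431) = 431 − 1 = 430.
Since φ is multiplicative, φ(136627) = 316 · 430 = 135880.

135880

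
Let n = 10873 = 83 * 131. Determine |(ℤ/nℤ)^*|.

φ(10873) = 10873 · (1 − 1/83) · (1 − 1/131)
       = 10873 · 10660/10873 = 10660.

10660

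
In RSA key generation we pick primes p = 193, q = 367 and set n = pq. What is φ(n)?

φ(193) = 193 − 1 = 192.
φ(367) = 367 − 1 = 366.
φ(70831) = 192 × 366 = 70272.

70272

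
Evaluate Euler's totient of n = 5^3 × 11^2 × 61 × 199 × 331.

φ(60772386125) = 60772386125 · (1 − 1/5) · (1 − 1/11) · (1 − 1/61) · (1 − 1/199) · (1 − 1/331)
       = 60772386125 · 156816000/220990495 = 43124400000.

43124400000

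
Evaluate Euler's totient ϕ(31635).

First factor: 31635 = 3^2 · 5 · 19 · 37.
φ(31635) = 31635 · (1 − 1/3) · (1 − 1/5) · (1 − 1/19) · (1 − 1/37)
       = 31635 · 5184/10545 = 15552.

15552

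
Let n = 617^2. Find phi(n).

φ(380689) = 380689 · (1 − 1/617)
       = 380689 · 616/617 = 380072.

380072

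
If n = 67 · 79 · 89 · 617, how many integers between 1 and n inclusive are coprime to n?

279062784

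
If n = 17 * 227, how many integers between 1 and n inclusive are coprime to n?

3616

φ(17) = 17 − 1 = 16.
φ(227) = 227 − 1 = 226.
φ(3859) = 16 × 226 = 3616.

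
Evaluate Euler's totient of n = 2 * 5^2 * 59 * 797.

923360

φ(2) = 2 − 1 = 1.
φ(5^2) = 5^2 − 5^1 = 25 − 5 = 20.
φ(59) = 59 − 1 = 58.
φ(797) = 797 − 1 = 796.
Multiply: 1 · 20 · 58 · 796 = 923360.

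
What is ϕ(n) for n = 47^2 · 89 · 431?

φ(84735031) = 84735031 · (1 − 1/47) · (1 − 1/89) · (1 − 1/431)
       = 84735031 · 1740640/1802873 = 81810080.

81810080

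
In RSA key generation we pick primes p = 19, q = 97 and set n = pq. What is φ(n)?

φ(pq) = (p−1)(q−1) = 18 · 96 = 1728.

1728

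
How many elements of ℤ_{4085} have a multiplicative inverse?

3024

Prime factorization: 4085 = 5 × 19 × 43.
φ(5) = 5 − 1 = 4.
φ(19) = 19 − 1 = 18.
φ(43) = 43 − 1 = 42.
Multiply: 4 · 18 · 42 = 3024.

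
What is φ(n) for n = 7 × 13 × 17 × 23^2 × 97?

55959552

φ(79381211) = 79381211 · (1 − 1/7) · (1 − 1/13) · (1 − 1/17) · (1 − 1/23) · (1 − 1/97)
       = 79381211 · 2433024/3451357 = 55959552.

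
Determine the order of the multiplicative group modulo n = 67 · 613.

φ(41071) = 41071 · (1 − 1/67) · (1 − 1/613)
       = 41071 · 40392/41071 = 40392.

40392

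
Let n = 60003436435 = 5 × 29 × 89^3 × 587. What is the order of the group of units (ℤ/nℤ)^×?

φ(60003436435) = 60003436435 · (1 − 1/5) · (1 − 1/29) · (1 − 1/89) · (1 − 1/587)
       = 60003436435 · 5775616/7575235 = 45748654336.

45748654336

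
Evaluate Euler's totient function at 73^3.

φ(389017) = 389017 · (1 − 1/73)
       = 389017 · 72/73 = 383688.

383688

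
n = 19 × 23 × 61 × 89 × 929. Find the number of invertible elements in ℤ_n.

φ(2204027417) = 2204027417 · (1 − 1/19) · (1 − 1/23) · (1 − 1/61) · (1 − 1/89) · (1 − 1/929)
       = 2204027417 · 1940336640/2204027417 = 1940336640.

1940336640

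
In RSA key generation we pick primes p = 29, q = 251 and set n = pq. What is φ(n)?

7000

φ(pq) = (p−1)(q−1) = 28 · 250 = 7000.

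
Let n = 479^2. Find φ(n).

φ(479^2) = 479^1·(479−1) = 479·478 = 228962.

228962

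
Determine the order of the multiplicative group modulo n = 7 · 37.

216

φ(7) = 7 − 1 = 6.
φ(37) = 37 − 1 = 36.
Since φ is multiplicative, φ(259) = 6 · 36 = 216.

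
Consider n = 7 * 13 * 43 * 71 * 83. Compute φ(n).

φ(23059309) = 23059309 · (1 − 1/7) · (1 − 1/13) · (1 − 1/43) · (1 − 1/71) · (1 − 1/83)
       = 23059309 · 17357760/23059309 = 17357760.

17357760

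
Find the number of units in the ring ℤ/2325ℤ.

1200

2325 = 3 × 5^2 × 31.
φ(3) = 3 − 1 = 2.
φ(5^2) = 5^2 − 5^1 = 25 − 5 = 20.
φ(31) = 31 − 1 = 30.
Multiply: 2 · 20 · 30 = 1200.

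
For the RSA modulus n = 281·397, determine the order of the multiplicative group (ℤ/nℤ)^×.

110880

For distinct primes, φ(pq) = (p−1)(q−1) = 280 × 396 = 110880.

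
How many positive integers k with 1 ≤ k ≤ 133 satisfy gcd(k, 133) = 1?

108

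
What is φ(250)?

Factor 250: 250 = 2 × 5**3.
φ(2) = 2 − 1 = 1.
φ(5^3) = 5^3 − 5^2 = 125 − 25 = 100.
φ(250) = 1 × 100 = 100.

100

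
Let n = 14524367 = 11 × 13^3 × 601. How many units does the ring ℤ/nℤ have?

12168000

φ(14524367) = 14524367 · (1 − 1/11) · (1 − 1/13) · (1 − 1/601)
       = 14524367 · 72000/85943 = 12168000.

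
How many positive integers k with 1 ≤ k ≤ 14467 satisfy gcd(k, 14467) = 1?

Prime factorization: 14467 = 17 × 23 × 37.
φ(14467) = 14467 · (1 − 1/17) · (1 − 1/23) · (1 − 1/37)
       = 14467 · 12672/14467 = 12672.

12672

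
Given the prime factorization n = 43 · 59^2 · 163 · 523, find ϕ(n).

φ(12760326067) = 12760326067 · (1 − 1/43) · (1 − 1/59) · (1 − 1/163) · (1 − 1/523)
       = 12760326067 · 205997904/216276713 = 12153876336.

12153876336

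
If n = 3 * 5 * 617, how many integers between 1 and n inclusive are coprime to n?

φ(9255) = 9255 · (1 − 1/3) · (1 − 1/5) · (1 − 1/617)
       = 9255 · 4928/9255 = 4928.

4928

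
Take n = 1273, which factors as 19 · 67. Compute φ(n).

1188

φ(1273) = 1273 · (1 − 1/19) · (1 − 1/67)
       = 1273 · 1188/1273 = 1188.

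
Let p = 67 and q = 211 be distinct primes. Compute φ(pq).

φ(67) = 67 − 1 = 66.
φ(211) = 211 − 1 = 210.
Multiply: 66 · 210 = 13860.

13860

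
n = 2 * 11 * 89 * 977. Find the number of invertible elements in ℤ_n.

φ(1912966) = 1912966 · (1 − 1/2) · (1 − 1/11) · (1 − 1/89) · (1 − 1/977)
       = 1912966 · 858880/1912966 = 858880.

858880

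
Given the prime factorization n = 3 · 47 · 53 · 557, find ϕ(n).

φ(3) = 3 − 1 = 2.
φ(47) = 47 − 1 = 46.
φ(53) = 53 − 1 = 52.
φ(557) = 557 − 1 = 556.
Multiply: 2 · 46 · 52 · 556 = 2659904.

2659904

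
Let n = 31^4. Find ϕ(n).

893730

φ(31^4) = 31^3·(31−1) = 29791·30 = 893730.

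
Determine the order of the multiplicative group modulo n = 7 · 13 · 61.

φ(5551) = 5551 · (1 − 1/7) · (1 − 1/13) · (1 − 1/61)
       = 5551 · 4320/5551 = 4320.

4320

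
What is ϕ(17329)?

17329 = 13 · 31 · 43.
φ(13) = 13 − 1 = 12.
φ(31) = 31 − 1 = 30.
φ(43) = 43 − 1 = 42.
φ(17329) = 12 × 30 × 42 = 15120.

15120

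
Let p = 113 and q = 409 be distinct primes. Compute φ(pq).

45696

For distinct primes, φ(pq) = (p−1)(q−1) = 112 × 408 = 45696.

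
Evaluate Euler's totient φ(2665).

Prime factorization: 2665 = 5 · 13 · 41.
φ(5) = 5 − 1 = 4.
φ(13) = 13 − 1 = 12.
φ(41) = 41 − 1 = 40.
φ(2665) = 4 × 12 × 40 = 1920.

1920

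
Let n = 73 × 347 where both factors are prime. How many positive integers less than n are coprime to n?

φ(25331) = 25331 · (1 − 1/73) · (1 − 1/347)
       = 25331 · 24912/25331 = 24912.

24912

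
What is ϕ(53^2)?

φ(53^2) = 53^2 − 53^1 = 2809 − 53 = 2756.

2756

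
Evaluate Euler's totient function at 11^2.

110

φ(11^2) = 11^1·(11−1) = 11·10 = 110.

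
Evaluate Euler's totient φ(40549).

36960

First factor: 40549 = 23 × 41 × 43.
φ(40549) = 40549 · (1 − 1/23) · (1 − 1/41) · (1 − 1/43)
       = 40549 · 36960/40549 = 36960.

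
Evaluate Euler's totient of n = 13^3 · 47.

93288

φ(103259) = 103259 · (1 − 1/13) · (1 − 1/47)
       = 103259 · 552/611 = 93288.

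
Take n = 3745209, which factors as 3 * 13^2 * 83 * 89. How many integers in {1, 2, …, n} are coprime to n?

2251392

φ(3) = 3 − 1 = 2.
φ(13^2) = 13^1·(13−1) = 13·12 = 156.
φ(83) = 83 − 1 = 82.
φ(89) = 89 − 1 = 88.
Multiply: 2 · 156 · 82 · 88 = 2251392.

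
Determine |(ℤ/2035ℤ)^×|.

2035 = 5 · 11 · 37.
φ(5) = 5 − 1 = 4.
φ(11) = 11 − 1 = 10.
φ(37) = 37 − 1 = 36.
Multiply: 4 · 10 · 36 = 1440.

1440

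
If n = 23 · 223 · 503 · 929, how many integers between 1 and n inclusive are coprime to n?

2275240704

φ(23) = 23 − 1 = 22.
φ(223) = 223 − 1 = 222.
φ(503) = 503 − 1 = 502.
φ(929) = 929 − 1 = 928.
Since φ is multiplicative, φ(2396715023) = 22 · 222 · 502 · 928 = 2275240704.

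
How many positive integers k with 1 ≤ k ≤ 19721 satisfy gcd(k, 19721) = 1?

17280

Factor 19721: 19721 = 13 × 37 × 41.
φ(13) = 13 − 1 = 12.
φ(37) = 37 − 1 = 36.
φ(41) = 41 − 1 = 40.
Multiply: 12 · 36 · 40 = 17280.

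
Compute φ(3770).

1344

Factor 3770: 3770 = 2 · 5 · 13 · 29.
φ(3770) = 3770 · (1 − 1/2) · (1 − 1/5) · (1 − 1/13) · (1 − 1/29)
       = 3770 · 1344/3770 = 1344.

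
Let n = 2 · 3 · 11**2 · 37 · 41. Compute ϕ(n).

φ(2) = 2 − 1 = 1.
φ(3) = 3 − 1 = 2.
φ(11^2) = 11^1·(11−1) = 11·10 = 110.
φ(37) = 37 − 1 = 36.
φ(41) = 41 − 1 = 40.
φ(1101342) = 1 × 2 × 110 × 36 × 40 = 316800.

316800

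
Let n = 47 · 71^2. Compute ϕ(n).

φ(47) = 47 − 1 = 46.
φ(71^2) = 71^1·(71−1) = 71·70 = 4970.
Since φ is multiplicative, φ(236927) = 46 · 4970 = 228620.

228620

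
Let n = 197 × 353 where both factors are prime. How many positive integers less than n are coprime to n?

68992

For distinct primes, φ(pq) = (p−1)(q−1) = 196 × 352 = 68992.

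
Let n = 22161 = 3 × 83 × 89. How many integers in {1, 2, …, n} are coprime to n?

14432

φ(3) = 3 − 1 = 2.
φ(83) = 83 − 1 = 82.
φ(89) = 89 − 1 = 88.
Multiply: 2 · 82 · 88 = 14432.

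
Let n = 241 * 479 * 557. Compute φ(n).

63784320

φ(64299523) = 64299523 · (1 − 1/241) · (1 − 1/479) · (1 − 1/557)
       = 64299523 · 63784320/64299523 = 63784320.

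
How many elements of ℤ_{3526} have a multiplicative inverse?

1680

Prime factorization: 3526 = 2 · 41 · 43.
φ(2) = 2 − 1 = 1.
φ(41) = 41 − 1 = 40.
φ(43) = 43 − 1 = 42.
Since φ is multiplicative, φ(3526) = 1 · 40 · 42 = 1680.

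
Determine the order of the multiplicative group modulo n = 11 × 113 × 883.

φ(1097569) = 1097569 · (1 − 1/11) · (1 − 1/113) · (1 − 1/883)
       = 1097569 · 987840/1097569 = 987840.

987840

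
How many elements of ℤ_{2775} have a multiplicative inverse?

1440

First factor: 2775 = 3 * 5^2 * 37.
φ(3) = 3 − 1 = 2.
φ(5^2) = 5^1·(5−1) = 5·4 = 20.
φ(37) = 37 − 1 = 36.
Multiply: 2 · 20 · 36 = 1440.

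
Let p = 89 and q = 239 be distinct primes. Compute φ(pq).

φ(89) = 89 − 1 = 88.
φ(239) = 239 − 1 = 238.
Multiply: 88 · 238 = 20944.

20944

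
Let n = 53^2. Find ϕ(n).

2756

φ(2809) = 2809 · (1 − 1/53)
       = 2809 · 52/53 = 2756.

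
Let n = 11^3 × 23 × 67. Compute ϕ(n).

1756920

φ(11^3) = 11^2·(11−1) = 121·10 = 1210.
φ(23) = 23 − 1 = 22.
φ(67) = 67 − 1 = 66.
Multiply: 1210 · 22 · 66 = 1756920.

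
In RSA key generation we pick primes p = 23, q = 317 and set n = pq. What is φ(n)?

6952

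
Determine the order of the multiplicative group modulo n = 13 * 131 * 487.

758160

φ(13) = 13 − 1 = 12.
φ(131) = 131 − 1 = 130.
φ(487) = 487 − 1 = 486.
Since φ is multiplicative, φ(829361) = 12 · 130 · 486 = 758160.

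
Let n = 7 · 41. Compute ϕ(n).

240

φ(287) = 287 · (1 − 1/7) · (1 − 1/41)
       = 287 · 240/287 = 240.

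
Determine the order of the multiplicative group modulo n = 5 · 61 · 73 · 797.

13754880

φ(5) = 5 − 1 = 4.
φ(61) = 61 − 1 = 60.
φ(73) = 73 − 1 = 72.
φ(797) = 797 − 1 = 796.
Since φ is multiplicative, φ(17745205) = 4 · 60 · 72 · 796 = 13754880.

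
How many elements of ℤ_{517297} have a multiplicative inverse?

432000

Factor 517297: 517297 = 11 * 31 * 37 * 41.
φ(11) = 11 − 1 = 10.
φ(31) = 31 − 1 = 30.
φ(37) = 37 − 1 = 36.
φ(41) = 41 − 1 = 40.
Multiply: 10 · 30 · 36 · 40 = 432000.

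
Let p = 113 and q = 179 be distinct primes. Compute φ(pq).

φ(113) = 113 − 1 = 112.
φ(179) = 179 − 1 = 178.
Since φ is multiplicative, φ(20227) = 112 · 178 = 19936.

19936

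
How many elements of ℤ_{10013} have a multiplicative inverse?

Factor 10013: 10013 = 17 × 19 × 31.
φ(17) = 17 − 1 = 16.
φ(19) = 19 − 1 = 18.
φ(31) = 31 − 1 = 30.
φ(10013) = 16 × 18 × 30 = 8640.

8640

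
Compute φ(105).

48

105 = 3 × 5 × 7.
φ(3) = 3 − 1 = 2.
φ(5) = 5 − 1 = 4.
φ(7) = 7 − 1 = 6.
φ(105) = 2 × 4 × 6 = 48.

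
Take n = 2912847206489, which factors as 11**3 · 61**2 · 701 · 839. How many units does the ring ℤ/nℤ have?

φ(11^3) = 11^2·(11−1) = 121·10 = 1210.
φ(61^2) = 61^2 − 61^1 = 3721 − 61 = 3660.
φ(701) = 701 − 1 = 700.
φ(839) = 839 − 1 = 838.
φ(2912847206489) = 1210 × 3660 × 700 × 838 = 2597816760000.

2597816760000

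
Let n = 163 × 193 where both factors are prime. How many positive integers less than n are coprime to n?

31104

For distinct primes, φ(pq) = (p−1)(q−1) = 162 × 192 = 31104.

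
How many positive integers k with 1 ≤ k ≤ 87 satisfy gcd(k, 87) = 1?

87 = 3 · 29.
φ(87) = 87 · (1 − 1/3) · (1 − 1/29)
       = 87 · 56/87 = 56.

56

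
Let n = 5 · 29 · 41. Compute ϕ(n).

φ(5945) = 5945 · (1 − 1/5) · (1 − 1/29) · (1 − 1/41)
       = 5945 · 4480/5945 = 4480.

4480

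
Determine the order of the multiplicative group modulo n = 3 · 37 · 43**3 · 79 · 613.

φ(3) = 3 − 1 = 2.
φ(37) = 37 − 1 = 36.
φ(43^3) = 43^2·(43−1) = 1849·42 = 77658.
φ(79) = 79 − 1 = 78.
φ(613) = 613 − 1 = 612.
φ(427381689279) = 2 × 36 × 77658 × 78 × 612 = 266909924736.

266909924736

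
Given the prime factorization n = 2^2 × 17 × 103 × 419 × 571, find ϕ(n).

777680640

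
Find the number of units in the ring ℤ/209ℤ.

180

Factor 209: 209 = 11 * 19.
φ(11) = 11 − 1 = 10.
φ(19) = 19 − 1 = 18.
Multiply: 10 · 18 = 180.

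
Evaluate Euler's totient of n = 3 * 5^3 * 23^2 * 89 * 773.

6875123200

φ(3) = 3 − 1 = 2.
φ(5^3) = 5^3 − 5^2 = 125 − 25 = 100.
φ(23^2) = 23^1·(23−1) = 23·22 = 506.
φ(89) = 89 − 1 = 88.
φ(773) = 773 − 1 = 772.
φ(13647604875) = 2 × 100 × 506 × 88 × 772 = 6875123200.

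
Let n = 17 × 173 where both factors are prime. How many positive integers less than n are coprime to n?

For distinct primes, φ(pq) = (p−1)(q−1) = 16 × 172 = 2752.

2752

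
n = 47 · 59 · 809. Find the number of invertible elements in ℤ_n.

φ(47) = 47 − 1 = 46.
φ(59) = 59 − 1 = 58.
φ(809) = 809 − 1 = 808.
Since φ is multiplicative, φ(2243357) = 46 · 58 · 808 = 2155744.

2155744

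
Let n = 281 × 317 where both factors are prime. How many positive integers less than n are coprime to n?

φ(n) = (p − 1)(q − 1) = (281−1)(317−1) = 280·316 = 88480.

88480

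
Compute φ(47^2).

2162

φ(47^2) = 47^2 − 47^1 = 2209 − 47 = 2162.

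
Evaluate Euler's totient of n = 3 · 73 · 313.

φ(68547) = 68547 · (1 − 1/3) · (1 − 1/73) · (1 − 1/313)
       = 68547 · 44928/68547 = 44928.

44928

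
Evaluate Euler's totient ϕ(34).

First factor: 34 = 2 · 17.
φ(34) = 34 · (1 − 1/2) · (1 − 1/17)
       = 34 · 16/34 = 16.

16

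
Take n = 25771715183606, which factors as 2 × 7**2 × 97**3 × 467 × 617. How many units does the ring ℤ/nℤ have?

10890068732928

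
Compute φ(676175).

Prime factorization: 676175 = 5**2 × 17 × 37 × 43.
φ(5^2) = 5^1·(5−1) = 5·4 = 20.
φ(17) = 17 − 1 = 16.
φ(37) = 37 − 1 = 36.
φ(43) = 43 − 1 = 42.
φ(676175) = 20 × 16 × 36 × 42 = 483840.

483840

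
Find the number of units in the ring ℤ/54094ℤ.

24192

First factor: 54094 = 2 * 17 * 37 * 43.
φ(54094) = 54094 · (1 − 1/2) · (1 − 1/17) · (1 − 1/37) · (1 − 1/43)
       = 54094 · 24192/54094 = 24192.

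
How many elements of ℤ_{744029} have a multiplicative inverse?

609840

744029 = 11^3 · 13 · 43.
φ(11^3) = 11^2·(11−1) = 121·10 = 1210.
φ(13) = 13 − 1 = 12.
φ(43) = 43 − 1 = 42.
Since φ is multiplicative, φ(744029) = 1210 · 12 · 42 = 609840.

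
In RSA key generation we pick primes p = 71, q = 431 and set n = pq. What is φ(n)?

For distinct primes, φ(pq) = (p−1)(q−1) = 70 × 430 = 30100.

30100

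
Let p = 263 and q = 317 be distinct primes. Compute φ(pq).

82792

For distinct primes, φ(pq) = (p−1)(q−1) = 262 × 316 = 82792.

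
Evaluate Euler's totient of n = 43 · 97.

φ(4171) = 4171 · (1 − 1/43) · (1 − 1/97)
       = 4171 · 4032/4171 = 4032.

4032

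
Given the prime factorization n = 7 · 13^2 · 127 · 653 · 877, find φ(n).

φ(86040166121) = 86040166121 · (1 − 1/7) · (1 − 1/13) · (1 − 1/127) · (1 − 1/653) · (1 − 1/877)
       = 86040166121 · 5181490944/6618474317 = 67359382272.

67359382272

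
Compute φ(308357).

246960

Factor 308357: 308357 = 7^3 * 29 * 31.
φ(7^3) = 7^2·(7−1) = 49·6 = 294.
φ(29) = 29 − 1 = 28.
φ(31) = 31 − 1 = 30.
φ(308357) = 294 × 28 × 30 = 246960.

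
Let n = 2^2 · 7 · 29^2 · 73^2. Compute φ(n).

φ(2^2) = 2^1·(2−1) = 2·1 = 2.
φ(7) = 7 − 1 = 6.
φ(29^2) = 29^1·(29−1) = 29·28 = 812.
φ(73^2) = 73^1·(73−1) = 73·72 = 5256.
φ(125487292) = 2 × 6 × 812 × 5256 = 51214464.

51214464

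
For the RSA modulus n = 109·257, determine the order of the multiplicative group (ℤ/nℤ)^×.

φ(109) = 109 − 1 = 108.
φ(257) = 257 − 1 = 256.
Since φ is multiplicative, φ(28013) = 108 · 256 = 27648.

27648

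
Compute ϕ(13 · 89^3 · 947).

φ(8678873359) = 8678873359 · (1 − 1/13) · (1 − 1/89) · (1 − 1/947)
       = 8678873359 · 998976/1095679 = 7912888896.

7912888896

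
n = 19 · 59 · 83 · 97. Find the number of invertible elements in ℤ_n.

φ(9025171) = 9025171 · (1 − 1/19) · (1 − 1/59) · (1 − 1/83) · (1 − 1/97)
       = 9025171 · 8218368/9025171 = 8218368.

8218368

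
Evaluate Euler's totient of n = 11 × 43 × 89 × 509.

φ(21427373) = 21427373 · (1 − 1/11) · (1 − 1/43) · (1 − 1/89) · (1 − 1/509)
       = 21427373 · 18775680/21427373 = 18775680.

18775680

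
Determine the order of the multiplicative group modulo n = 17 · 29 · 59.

φ(29087) = 29087 · (1 − 1/17) · (1 − 1/29) · (1 − 1/59)
       = 29087 · 25984/29087 = 25984.

25984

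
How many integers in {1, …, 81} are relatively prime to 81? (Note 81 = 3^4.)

φ(3^4) = 3^4 − 3^3 = 81 − 27 = 54.

54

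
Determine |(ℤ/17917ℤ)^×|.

17917 = 19 · 23 · 41.
φ(19) = 19 − 1 = 18.
φ(23) = 23 − 1 = 22.
φ(41) = 41 − 1 = 40.
Multiply: 18 · 22 · 40 = 15840.

15840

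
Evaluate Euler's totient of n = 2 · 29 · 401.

φ(23258) = 23258 · (1 − 1/2) · (1 − 1/29) · (1 − 1/401)
       = 23258 · 11200/23258 = 11200.

11200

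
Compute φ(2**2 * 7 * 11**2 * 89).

116160

φ(301532) = 301532 · (1 − 1/2) · (1 − 1/7) · (1 − 1/11) · (1 − 1/89)
       = 301532 · 5280/13706 = 116160.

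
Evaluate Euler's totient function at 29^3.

23548

φ(24389) = 24389 · (1 − 1/29)
       = 24389 · 28/29 = 23548.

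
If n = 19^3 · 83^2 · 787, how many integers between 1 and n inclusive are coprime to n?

φ(37187049337) = 37187049337 · (1 − 1/19) · (1 − 1/83) · (1 − 1/787)
       = 37187049337 · 1160136/1241099 = 34761154968.

34761154968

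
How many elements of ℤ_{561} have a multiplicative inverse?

561 = 3 × 11 × 17.
φ(561) = 561 · (1 − 1/3) · (1 − 1/11) · (1 − 1/17)
       = 561 · 320/561 = 320.

320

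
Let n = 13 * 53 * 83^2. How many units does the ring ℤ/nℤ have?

φ(13) = 13 − 1 = 12.
φ(53) = 53 − 1 = 52.
φ(83^2) = 83^2 − 83^1 = 6889 − 83 = 6806.
φ(4746521) = 12 × 52 × 6806 = 4246944.

4246944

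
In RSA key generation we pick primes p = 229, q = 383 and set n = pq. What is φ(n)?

φ(229) = 229 − 1 = 228.
φ(383) = 383 − 1 = 382.
Since φ is multiplicative, φ(87707) = 228 · 382 = 87096.

87096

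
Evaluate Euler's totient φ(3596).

1680

Factor 3596: 3596 = 2**2 · 29 · 31.
φ(2^2) = 2^2 − 2^1 = 4 − 2 = 2.
φ(29) = 29 − 1 = 28.
φ(31) = 31 − 1 = 30.
Multiply: 2 · 28 · 30 = 1680.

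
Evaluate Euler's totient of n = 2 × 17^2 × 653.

φ(377434) = 377434 · (1 − 1/2) · (1 − 1/17) · (1 − 1/653)
       = 377434 · 10432/22202 = 177344.

177344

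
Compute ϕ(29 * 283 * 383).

φ(3143281) = 3143281 · (1 − 1/29) · (1 − 1/283) · (1 − 1/383)
       = 3143281 · 3016272/3143281 = 3016272.

3016272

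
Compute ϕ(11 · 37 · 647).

232560

φ(263329) = 263329 · (1 − 1/11) · (1 − 1/37) · (1 − 1/647)
       = 263329 · 232560/263329 = 232560.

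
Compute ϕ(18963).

18963 = 3**2 × 7**2 × 43.
φ(18963) = 18963 · (1 − 1/3) · (1 − 1/7) · (1 − 1/43)
       = 18963 · 504/903 = 10584.

10584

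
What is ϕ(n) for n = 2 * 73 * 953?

φ(139138) = 139138 · (1 − 1/2) · (1 − 1/73) · (1 − 1/953)
       = 139138 · 68544/139138 = 68544.

68544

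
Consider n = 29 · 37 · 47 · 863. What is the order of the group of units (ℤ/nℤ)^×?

φ(43521953) = 43521953 · (1 − 1/29) · (1 − 1/37) · (1 − 1/47) · (1 − 1/863)
       = 43521953 · 39969216/43521953 = 39969216.

39969216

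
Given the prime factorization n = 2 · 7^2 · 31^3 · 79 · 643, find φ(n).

φ(2) = 2 − 1 = 1.
φ(7^2) = 7^1·(7−1) = 7·6 = 42.
φ(31^3) = 31^2·(31−1) = 961·30 = 28830.
φ(79) = 79 − 1 = 78.
φ(643) = 643 − 1 = 642.
Since φ is multiplicative, φ(148302755846) = 1 · 42 · 28830 · 78 · 642 = 60635025360.

60635025360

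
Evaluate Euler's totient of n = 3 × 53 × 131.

φ(20829) = 20829 · (1 − 1/3) · (1 − 1/53) · (1 − 1/131)
       = 20829 · 13520/20829 = 13520.

13520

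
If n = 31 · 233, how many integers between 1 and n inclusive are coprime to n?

6960

φ(7223) = 7223 · (1 − 1/31) · (1 − 1/233)
       = 7223 · 6960/7223 = 6960.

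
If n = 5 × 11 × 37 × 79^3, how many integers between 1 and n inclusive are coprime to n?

φ(1003334365) = 1003334365 · (1 − 1/5) · (1 − 1/11) · (1 − 1/37) · (1 − 1/79)
       = 1003334365 · 112320/160765 = 700989120.

700989120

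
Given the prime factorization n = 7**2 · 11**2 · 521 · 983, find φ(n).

φ(7^2) = 7^1·(7−1) = 7·6 = 42.
φ(11^2) = 11^1·(11−1) = 11·10 = 110.
φ(521) = 521 − 1 = 520.
φ(983) = 983 − 1 = 982.
Multiply: 42 · 110 · 520 · 982 = 2359156800.

2359156800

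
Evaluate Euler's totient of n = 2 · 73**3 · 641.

φ(2) = 2 − 1 = 1.
φ(73^3) = 73^3 − 73^2 = 389017 − 5329 = 383688.
φ(641) = 641 − 1 = 640.
φ(498719794) = 1 × 383688 × 640 = 245560320.

245560320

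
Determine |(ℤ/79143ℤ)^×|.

Prime factorization: 79143 = 3 · 23 · 31 · 37.
φ(3) = 3 − 1 = 2.
φ(23) = 23 − 1 = 22.
φ(31) = 31 − 1 = 30.
φ(37) = 37 − 1 = 36.
φ(79143) = 2 × 22 × 30 × 36 = 47520.

47520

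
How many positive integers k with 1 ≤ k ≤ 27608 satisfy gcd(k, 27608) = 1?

10752

First factor: 27608 = 2^3 · 7 · 17 · 29.
φ(2^3) = 2^3 − 2^2 = 8 − 4 = 4.
φ(7) = 7 − 1 = 6.
φ(17) = 17 − 1 = 16.
φ(29) = 29 − 1 = 28.
Multiply: 4 · 6 · 16 · 28 = 10752.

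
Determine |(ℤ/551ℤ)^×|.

504

Factor 551: 551 = 19 * 29.
φ(19) = 19 − 1 = 18.
φ(29) = 29 − 1 = 28.
φ(551) = 18 × 28 = 504.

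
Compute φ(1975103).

1703520

Prime factorization: 1975103 = 13**3 * 29 * 31.
φ(1975103) = 1975103 · (1 − 1/13) · (1 − 1/29) · (1 − 1/31)
       = 1975103 · 10080/11687 = 1703520.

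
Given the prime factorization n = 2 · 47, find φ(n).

46

φ(94) = 94 · (1 − 1/2) · (1 − 1/47)
       = 94 · 46/94 = 46.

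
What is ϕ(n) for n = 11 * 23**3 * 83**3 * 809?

53120206025920

φ(11) = 11 − 1 = 10.
φ(23^3) = 23^3 − 23^2 = 12167 − 529 = 11638.
φ(83^3) = 83^3 − 83^2 = 571787 − 6889 = 564898.
φ(809) = 809 − 1 = 808.
Since φ is multiplicative, φ(61909741685671) = 10 · 11638 · 564898 · 808 = 53120206025920.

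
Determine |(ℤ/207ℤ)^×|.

132

Factor 207: 207 = 3^2 * 23.
φ(207) = 207 · (1 − 1/3) · (1 − 1/23)
       = 207 · 44/69 = 132.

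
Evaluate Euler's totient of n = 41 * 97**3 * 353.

12717957120

φ(41) = 41 − 1 = 40.
φ(97^3) = 97^2·(97−1) = 9409·96 = 903264.
φ(353) = 353 − 1 = 352.
Since φ is multiplicative, φ(13209116329) = 40 · 903264 · 352 = 12717957120.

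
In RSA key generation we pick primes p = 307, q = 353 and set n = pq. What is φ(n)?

107712

φ(pq) = (p−1)(q−1) = 306 · 352 = 107712.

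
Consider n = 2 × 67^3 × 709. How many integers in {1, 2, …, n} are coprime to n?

209761992

φ(2) = 2 − 1 = 1.
φ(67^3) = 67^3 − 67^2 = 300763 − 4489 = 296274.
φ(709) = 709 − 1 = 708.
φ(426481934) = 1 × 296274 × 708 = 209761992.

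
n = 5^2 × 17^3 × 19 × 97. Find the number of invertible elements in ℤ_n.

159805440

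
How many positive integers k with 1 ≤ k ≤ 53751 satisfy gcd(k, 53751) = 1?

31680

53751 = 3 * 19 * 23 * 41.
φ(3) = 3 − 1 = 2.
φ(19) = 19 − 1 = 18.
φ(23) = 23 − 1 = 22.
φ(41) = 41 − 1 = 40.
φ(53751) = 2 × 18 × 22 × 40 = 31680.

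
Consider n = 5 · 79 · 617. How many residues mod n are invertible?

192192

φ(243715) = 243715 · (1 − 1/5) · (1 − 1/79) · (1 − 1/617)
       = 243715 · 192192/243715 = 192192.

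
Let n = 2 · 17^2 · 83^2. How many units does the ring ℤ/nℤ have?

φ(2) = 2 − 1 = 1.
φ(17^2) = 17^2 − 17^1 = 289 − 17 = 272.
φ(83^2) = 83^2 − 83^1 = 6889 − 83 = 6806.
φ(3981842) = 1 × 272 × 6806 = 1851232.

1851232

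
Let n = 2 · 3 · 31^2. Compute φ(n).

1860

φ(2) = 2 − 1 = 1.
φ(3) = 3 − 1 = 2.
φ(31^2) = 31^1·(31−1) = 31·30 = 930.
Multiply: 1 · 2 · 930 = 1860.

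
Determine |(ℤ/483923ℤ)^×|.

403200

First factor: 483923 = 11 · 29 · 37 · 41.
φ(483923) = 483923 · (1 − 1/11) · (1 − 1/29) · (1 − 1/37) · (1 − 1/41)
       = 483923 · 403200/483923 = 403200.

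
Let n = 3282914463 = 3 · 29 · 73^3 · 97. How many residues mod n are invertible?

2062706688

φ(3) = 3 − 1 = 2.
φ(29) = 29 − 1 = 28.
φ(73^3) = 73^2·(73−1) = 5329·72 = 383688.
φ(97) = 97 − 1 = 96.
Multiply: 2 · 28 · 383688 · 96 = 2062706688.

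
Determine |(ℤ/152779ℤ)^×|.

120960

First factor: 152779 = 11 × 17 × 19 × 43.
φ(11) = 11 − 1 = 10.
φ(17) = 17 − 1 = 16.
φ(19) = 19 − 1 = 18.
φ(43) = 43 − 1 = 42.
Multiply: 10 · 16 · 18 · 42 = 120960.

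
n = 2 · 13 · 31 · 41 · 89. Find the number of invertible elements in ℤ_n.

1267200

φ(2) = 2 − 1 = 1.
φ(13) = 13 − 1 = 12.
φ(31) = 31 − 1 = 30.
φ(41) = 41 − 1 = 40.
φ(89) = 89 − 1 = 88.
φ(2941094) = 1 × 12 × 30 × 40 × 88 = 1267200.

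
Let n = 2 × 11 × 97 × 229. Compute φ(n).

φ(2) = 2 − 1 = 1.
φ(11) = 11 − 1 = 10.
φ(97) = 97 − 1 = 96.
φ(229) = 229 − 1 = 228.
φ(488686) = 1 × 10 × 96 × 228 = 218880.

218880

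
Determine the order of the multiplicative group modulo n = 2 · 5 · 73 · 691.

198720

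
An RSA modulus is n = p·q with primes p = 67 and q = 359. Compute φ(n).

φ(24053) = 24053 · (1 − 1/67) · (1 − 1/359)
       = 24053 · 23628/24053 = 23628.

23628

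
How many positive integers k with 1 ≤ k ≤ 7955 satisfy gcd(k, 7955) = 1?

6048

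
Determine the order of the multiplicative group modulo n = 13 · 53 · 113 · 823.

φ(13) = 13 − 1 = 12.
φ(53) = 53 − 1 = 52.
φ(113) = 113 − 1 = 112.
φ(823) = 823 − 1 = 822.
Since φ is multiplicative, φ(64076311) = 12 · 52 · 112 · 822 = 57447936.

57447936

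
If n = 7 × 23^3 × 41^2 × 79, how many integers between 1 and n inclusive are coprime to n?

8932397760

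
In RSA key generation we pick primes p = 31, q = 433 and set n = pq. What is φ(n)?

φ(13423) = 13423 · (1 − 1/31) · (1 − 1/433)
       = 13423 · 12960/13423 = 12960.

12960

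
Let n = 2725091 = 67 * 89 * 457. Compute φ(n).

φ(2725091) = 2725091 · (1 − 1/67) · (1 − 1/89) · (1 − 1/457)
       = 2725091 · 2648448/2725091 = 2648448.

2648448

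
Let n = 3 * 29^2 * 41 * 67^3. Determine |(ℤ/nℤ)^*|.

φ(3) = 3 − 1 = 2.
φ(29^2) = 29^2 − 29^1 = 841 − 29 = 812.
φ(41) = 41 − 1 = 40.
φ(67^3) = 67^3 − 67^2 = 300763 − 4489 = 296274.
Since φ is multiplicative, φ(31111827009) = 2 · 812 · 40 · 296274 = 19245959040.

19245959040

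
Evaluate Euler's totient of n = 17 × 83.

1312

φ(1411) = 1411 · (1 − 1/17) · (1 − 1/83)
       = 1411 · 1312/1411 = 1312.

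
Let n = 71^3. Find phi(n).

φ(71^3) = 71^2·(71−1) = 5041·70 = 352870.

352870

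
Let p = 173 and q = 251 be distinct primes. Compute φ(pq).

φ(43423) = 43423 · (1 − 1/173) · (1 − 1/251)
       = 43423 · 43000/43423 = 43000.

43000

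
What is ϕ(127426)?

127426 = 2 * 13^3 * 29.
φ(127426) = 127426 · (1 − 1/2) · (1 − 1/13) · (1 − 1/29)
       = 127426 · 336/754 = 56784.

56784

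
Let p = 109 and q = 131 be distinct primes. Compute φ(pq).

φ(pq) = (p−1)(q−1) = 108 · 130 = 14040.

14040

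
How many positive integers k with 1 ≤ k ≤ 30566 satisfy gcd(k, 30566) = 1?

13440

30566 = 2 * 17 * 29 * 31.
φ(30566) = 30566 · (1 − 1/2) · (1 − 1/17) · (1 − 1/29) · (1 − 1/31)
       = 30566 · 13440/30566 = 13440.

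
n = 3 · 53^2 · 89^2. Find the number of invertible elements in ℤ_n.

43169984

φ(66750267) = 66750267 · (1 − 1/3) · (1 − 1/53) · (1 − 1/89)
       = 66750267 · 9152/14151 = 43169984.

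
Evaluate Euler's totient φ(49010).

17472

Prime factorization: 49010 = 2 × 5 × 13**2 × 29.
φ(49010) = 49010 · (1 − 1/2) · (1 − 1/5) · (1 − 1/13) · (1 − 1/29)
       = 49010 · 1344/3770 = 17472.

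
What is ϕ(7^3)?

φ(343) = 343 · (1 − 1/7)
       = 343 · 6/7 = 294.

294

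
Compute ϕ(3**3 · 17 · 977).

φ(448443) = 448443 · (1 − 1/3) · (1 − 1/17) · (1 − 1/977)
       = 448443 · 31232/49827 = 281088.

281088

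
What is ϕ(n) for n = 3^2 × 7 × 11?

360

φ(3^2) = 3^1·(3−1) = 3·2 = 6.
φ(7) = 7 − 1 = 6.
φ(11) = 11 − 1 = 10.
Since φ is multiplicative, φ(693) = 6 · 6 · 10 = 360.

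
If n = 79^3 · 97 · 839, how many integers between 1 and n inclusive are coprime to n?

φ(79^3) = 79^2·(79−1) = 6241·78 = 486798.
φ(97) = 97 − 1 = 96.
φ(839) = 839 − 1 = 838.
Multiply: 486798 · 96 · 838 = 39161925504.

39161925504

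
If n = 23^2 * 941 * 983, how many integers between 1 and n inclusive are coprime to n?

467078480

φ(489326587) = 489326587 · (1 − 1/23) · (1 − 1/941) · (1 − 1/983)
       = 489326587 · 20307760/21275069 = 467078480.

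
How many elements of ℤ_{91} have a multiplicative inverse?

72

First factor: 91 = 7 · 13.
φ(91) = 91 · (1 − 1/7) · (1 − 1/13)
       = 91 · 72/91 = 72.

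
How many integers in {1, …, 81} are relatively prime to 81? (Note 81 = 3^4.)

54

φ(81) = 81 · (1 − 1/3)
       = 81 · 2/3 = 54.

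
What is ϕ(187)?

187 = 11 * 17.
φ(187) = 187 · (1 − 1/11) · (1 − 1/17)
       = 187 · 160/187 = 160.

160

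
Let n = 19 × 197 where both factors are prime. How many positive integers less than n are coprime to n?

φ(n) = (p − 1)(q − 1) = (19−1)(197−1) = 18·196 = 3528.

3528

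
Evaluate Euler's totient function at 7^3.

φ(343) = 343 · (1 − 1/7)
       = 343 · 6/7 = 294.

294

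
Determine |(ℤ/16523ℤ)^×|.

14400

Prime factorization: 16523 = 13 · 31 · 41.
φ(16523) = 16523 · (1 − 1/13) · (1 − 1/31) · (1 − 1/41)
       = 16523 · 14400/16523 = 14400.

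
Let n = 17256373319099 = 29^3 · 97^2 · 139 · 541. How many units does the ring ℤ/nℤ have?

16340669291520

φ(29^3) = 29^2·(29−1) = 841·28 = 23548.
φ(97^2) = 97^2 − 97^1 = 9409 − 97 = 9312.
φ(139) = 139 − 1 = 138.
φ(541) = 541 − 1 = 540.
Since φ is multiplicative, φ(17256373319099) = 23548 · 9312 · 138 · 540 = 16340669291520.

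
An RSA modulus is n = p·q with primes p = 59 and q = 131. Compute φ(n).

7540

For distinct primes, φ(pq) = (p−1)(q−1) = 58 × 130 = 7540.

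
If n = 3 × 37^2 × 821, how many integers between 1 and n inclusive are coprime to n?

φ(3) = 3 − 1 = 2.
φ(37^2) = 37^1·(37−1) = 37·36 = 1332.
φ(821) = 821 − 1 = 820.
φ(3371847) = 2 × 1332 × 820 = 2184480.

2184480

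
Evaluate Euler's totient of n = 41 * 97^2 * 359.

133347840

φ(41) = 41 − 1 = 40.
φ(97^2) = 97^2 − 97^1 = 9409 − 97 = 9312.
φ(359) = 359 − 1 = 358.
φ(138491071) = 40 × 9312 × 358 = 133347840.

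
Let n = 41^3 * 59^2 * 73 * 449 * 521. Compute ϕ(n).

φ(4096967490814817) = 4096967490814817 · (1 − 1/41) · (1 − 1/59) · (1 − 1/73) · (1 − 1/449) · (1 − 1/521)
       = 4096967490814817 · 38913638400/41308820323 = 3859415742873600.

3859415742873600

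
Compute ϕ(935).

640

First factor: 935 = 5 * 11 * 17.
φ(935) = 935 · (1 − 1/5) · (1 − 1/11) · (1 − 1/17)
       = 935 · 640/935 = 640.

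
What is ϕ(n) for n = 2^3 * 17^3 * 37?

665856

φ(2^3) = 2^2·(2−1) = 4·1 = 4.
φ(17^3) = 17^3 − 17^2 = 4913 − 289 = 4624.
φ(37) = 37 − 1 = 36.
φ(1454248) = 4 × 4624 × 36 = 665856.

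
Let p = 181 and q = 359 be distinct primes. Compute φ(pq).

For distinct primes, φ(pq) = (p−1)(q−1) = 180 × 358 = 64440.

64440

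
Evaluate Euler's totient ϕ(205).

160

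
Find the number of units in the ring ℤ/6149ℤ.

5040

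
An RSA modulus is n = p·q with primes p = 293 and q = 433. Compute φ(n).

126144

φ(n) = (p − 1)(q − 1) = (293−1)(433−1) = 292·432 = 126144.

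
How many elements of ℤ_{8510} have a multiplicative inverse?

3168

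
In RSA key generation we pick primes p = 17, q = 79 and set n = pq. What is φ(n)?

1248

φ(17) = 17 − 1 = 16.
φ(79) = 79 − 1 = 78.
Since φ is multiplicative, φ(1343) = 16 · 78 = 1248.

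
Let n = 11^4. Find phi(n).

13310

φ(14641) = 14641 · (1 − 1/11)
       = 14641 · 10/11 = 13310.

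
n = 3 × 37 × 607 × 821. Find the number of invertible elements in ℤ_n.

35778240

φ(3) = 3 − 1 = 2.
φ(37) = 37 − 1 = 36.
φ(607) = 607 − 1 = 606.
φ(821) = 821 − 1 = 820.
Since φ is multiplicative, φ(55316517) = 2 · 36 · 606 · 820 = 35778240.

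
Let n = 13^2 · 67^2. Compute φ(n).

φ(758641) = 758641 · (1 − 1/13) · (1 − 1/67)
       = 758641 · 792/871 = 689832.

689832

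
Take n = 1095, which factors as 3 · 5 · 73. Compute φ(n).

576

φ(3) = 3 − 1 = 2.
φ(5) = 5 − 1 = 4.
φ(73) = 73 − 1 = 72.
φ(1095) = 2 × 4 × 72 = 576.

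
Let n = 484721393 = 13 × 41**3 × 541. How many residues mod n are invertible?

φ(484721393) = 484721393 · (1 − 1/13) · (1 − 1/41) · (1 − 1/541)
       = 484721393 · 259200/288353 = 435715200.

435715200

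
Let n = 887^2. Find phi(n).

φ(786769) = 786769 · (1 − 1/887)
       = 786769 · 886/887 = 785882.

785882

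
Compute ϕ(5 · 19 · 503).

φ(5) = 5 − 1 = 4.
φ(19) = 19 − 1 = 18.
φ(503) = 503 − 1 = 502.
φ(47785) = 4 × 18 × 502 = 36144.

36144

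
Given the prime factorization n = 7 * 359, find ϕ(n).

φ(2513) = 2513 · (1 − 1/7) · (1 − 1/359)
       = 2513 · 2148/2513 = 2148.

2148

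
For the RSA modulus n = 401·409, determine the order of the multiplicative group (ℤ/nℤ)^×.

163200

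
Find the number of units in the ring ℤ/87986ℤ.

40320

First factor: 87986 = 2 × 29 × 37 × 41.
φ(2) = 2 − 1 = 1.
φ(29) = 29 − 1 = 28.
φ(37) = 37 − 1 = 36.
φ(41) = 41 − 1 = 40.
Since φ is multiplicative, φ(87986) = 1 · 28 · 36 · 40 = 40320.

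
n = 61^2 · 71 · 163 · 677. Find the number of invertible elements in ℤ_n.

28056974400

φ(29153741041) = 29153741041 · (1 − 1/61) · (1 − 1/71) · (1 − 1/163) · (1 − 1/677)
       = 29153741041 · 459950400/477930181 = 28056974400.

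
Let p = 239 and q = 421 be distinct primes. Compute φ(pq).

99960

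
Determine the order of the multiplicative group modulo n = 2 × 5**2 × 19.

360

φ(950) = 950 · (1 − 1/2) · (1 − 1/5) · (1 − 1/19)
       = 950 · 72/190 = 360.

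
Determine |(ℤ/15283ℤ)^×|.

13440

Factor 15283: 15283 = 17 · 29 · 31.
φ(15283) = 15283 · (1 − 1/17) · (1 − 1/29) · (1 − 1/31)
       = 15283 · 13440/15283 = 13440.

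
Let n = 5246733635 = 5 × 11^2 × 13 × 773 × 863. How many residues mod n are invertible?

3513649920

φ(5246733635) = 5246733635 · (1 − 1/5) · (1 − 1/11) · (1 − 1/13) · (1 − 1/773) · (1 − 1/863)
       = 5246733635 · 319422720/476975785 = 3513649920.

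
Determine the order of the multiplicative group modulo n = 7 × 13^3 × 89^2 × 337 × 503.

φ(7) = 7 − 1 = 6.
φ(13^3) = 13^2·(13−1) = 169·12 = 2028.
φ(89^2) = 89^2 − 89^1 = 7921 − 89 = 7832.
φ(337) = 337 − 1 = 336.
φ(503) = 503 − 1 = 502.
Multiply: 6 · 2028 · 7832 · 336 · 502 = 16074403817472.

16074403817472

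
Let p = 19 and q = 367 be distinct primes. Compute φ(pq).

6588

φ(pq) = (p−1)(q−1) = 18 · 366 = 6588.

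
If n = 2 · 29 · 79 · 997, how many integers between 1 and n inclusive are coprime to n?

2175264

φ(2) = 2 − 1 = 1.
φ(29) = 29 − 1 = 28.
φ(79) = 79 − 1 = 78.
φ(997) = 997 − 1 = 996.
φ(4568254) = 1 × 28 × 78 × 996 = 2175264.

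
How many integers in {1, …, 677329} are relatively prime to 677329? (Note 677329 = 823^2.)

φ(677329) = 677329 · (1 − 1/823)
       = 677329 · 822/823 = 676506.

676506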